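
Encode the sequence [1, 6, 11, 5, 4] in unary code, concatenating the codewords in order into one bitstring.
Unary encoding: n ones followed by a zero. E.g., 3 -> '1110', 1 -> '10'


Encode each number as n ones followed by a terminating 0:
  1 -> 10 (2 bits)
  6 -> 1111110 (7 bits)
  11 -> 111111111110 (12 bits)
  5 -> 111110 (6 bits)
  4 -> 11110 (5 bits)
Total length = 2 + 7 + 12 + 6 + 5 = 32 bits.

Unary([1, 6, 11, 5, 4]) = 10111111011111111111011111011110 (32 bits)


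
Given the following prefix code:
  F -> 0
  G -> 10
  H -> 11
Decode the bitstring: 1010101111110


Decoding step by step:
Bits 10 -> G
Bits 10 -> G
Bits 10 -> G
Bits 11 -> H
Bits 11 -> H
Bits 11 -> H
Bits 0 -> F


Decoded message: GGGHHHF


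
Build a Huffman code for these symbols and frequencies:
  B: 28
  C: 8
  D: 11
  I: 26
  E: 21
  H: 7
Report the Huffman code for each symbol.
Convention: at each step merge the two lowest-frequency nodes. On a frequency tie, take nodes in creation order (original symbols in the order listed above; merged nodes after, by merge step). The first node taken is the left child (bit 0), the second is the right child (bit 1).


Huffman tree construction:
Step 1: Merge H(7) + C(8) = 15
Step 2: Merge D(11) + (H+C)(15) = 26
Step 3: Merge E(21) + I(26) = 47
Step 4: Merge (D+(H+C))(26) + B(28) = 54
Step 5: Merge (E+I)(47) + ((D+(H+C))+B)(54) = 101
Read each symbol's code off the tree from the root (left child = 0, right child = 1).

Codes:
  B: 11 (length 2)
  C: 1011 (length 4)
  D: 100 (length 3)
  I: 01 (length 2)
  E: 00 (length 2)
  H: 1010 (length 4)
Average code length: 243/101 = 2.4059 bits/symbol


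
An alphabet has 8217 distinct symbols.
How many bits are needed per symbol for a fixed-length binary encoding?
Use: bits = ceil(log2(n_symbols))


log2(8217) = 13.0044
Bracket: 2^13 = 8192 < 8217 <= 2^14 = 16384
So ceil(log2(8217)) = 14

bits = ceil(log2(8217)) = ceil(13.0044) = 14 bits


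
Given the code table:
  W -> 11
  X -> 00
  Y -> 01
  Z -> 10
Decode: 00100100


Decoding:
00 -> X
10 -> Z
01 -> Y
00 -> X


Result: XZYX


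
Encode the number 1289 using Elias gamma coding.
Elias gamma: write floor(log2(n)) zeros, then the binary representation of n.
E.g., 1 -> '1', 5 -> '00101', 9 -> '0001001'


num_bits = floor(log2(1289)) + 1 = 11
leading_zeros = num_bits - 1 = 10
binary(1289) = 10100001001

Elias gamma(1289) = '0000000000' + '10100001001' = 000000000010100001001 (21 bits)


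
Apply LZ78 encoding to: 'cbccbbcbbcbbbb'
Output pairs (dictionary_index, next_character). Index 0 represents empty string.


LZ78 encoding steps:
Dictionary: {0: ''}
Step 1: w='' (idx 0), next='c' -> output (0, 'c'), add 'c' as idx 1
Step 2: w='' (idx 0), next='b' -> output (0, 'b'), add 'b' as idx 2
Step 3: w='c' (idx 1), next='c' -> output (1, 'c'), add 'cc' as idx 3
Step 4: w='b' (idx 2), next='b' -> output (2, 'b'), add 'bb' as idx 4
Step 5: w='c' (idx 1), next='b' -> output (1, 'b'), add 'cb' as idx 5
Step 6: w='b' (idx 2), next='c' -> output (2, 'c'), add 'bc' as idx 6
Step 7: w='bb' (idx 4), next='b' -> output (4, 'b'), add 'bbb' as idx 7
Step 8: w='b' (idx 2), end of input -> output (2, '')


Encoded: [(0, 'c'), (0, 'b'), (1, 'c'), (2, 'b'), (1, 'b'), (2, 'c'), (4, 'b'), (2, '')]


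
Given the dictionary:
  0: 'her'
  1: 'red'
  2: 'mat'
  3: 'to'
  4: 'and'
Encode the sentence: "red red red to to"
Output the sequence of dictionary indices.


Look up each word in the dictionary:
  'red' -> 1
  'red' -> 1
  'red' -> 1
  'to' -> 3
  'to' -> 3

Encoded: [1, 1, 1, 3, 3]


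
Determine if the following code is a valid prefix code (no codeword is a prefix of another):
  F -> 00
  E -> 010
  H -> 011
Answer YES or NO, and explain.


Checking each pair (does one codeword prefix another?):
  F='00' vs E='010': no prefix
  F='00' vs H='011': no prefix
  E='010' vs F='00': no prefix
  E='010' vs H='011': no prefix
  H='011' vs F='00': no prefix
  H='011' vs E='010': no prefix
No violation found over all pairs.

YES -- this is a valid prefix code. No codeword is a prefix of any other codeword.


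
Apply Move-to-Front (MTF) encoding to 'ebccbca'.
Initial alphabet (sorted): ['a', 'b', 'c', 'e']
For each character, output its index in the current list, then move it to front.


MTF encoding:
'e': index 3 in ['a', 'b', 'c', 'e'] -> ['e', 'a', 'b', 'c']
'b': index 2 in ['e', 'a', 'b', 'c'] -> ['b', 'e', 'a', 'c']
'c': index 3 in ['b', 'e', 'a', 'c'] -> ['c', 'b', 'e', 'a']
'c': index 0 in ['c', 'b', 'e', 'a'] -> ['c', 'b', 'e', 'a']
'b': index 1 in ['c', 'b', 'e', 'a'] -> ['b', 'c', 'e', 'a']
'c': index 1 in ['b', 'c', 'e', 'a'] -> ['c', 'b', 'e', 'a']
'a': index 3 in ['c', 'b', 'e', 'a'] -> ['a', 'c', 'b', 'e']


Output: [3, 2, 3, 0, 1, 1, 3]


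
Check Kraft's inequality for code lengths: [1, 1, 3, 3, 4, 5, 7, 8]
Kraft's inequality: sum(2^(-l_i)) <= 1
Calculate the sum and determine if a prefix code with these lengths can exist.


Sum = 2^(-1) + 2^(-1) + 2^(-3) + 2^(-3) + 2^(-4) + 2^(-5) + 2^(-7) + 2^(-8)
    = 0.5 + 0.5 + 0.125 + 0.125 + 0.0625 + 0.03125 + 0.0078125 + 0.00390625
    = 347/256 = 1.35546875
Since 1.35546875 > 1, Kraft's inequality is NOT satisfied.
A prefix code with these lengths CANNOT exist.

Kraft sum = 1.35546875. Not satisfied.


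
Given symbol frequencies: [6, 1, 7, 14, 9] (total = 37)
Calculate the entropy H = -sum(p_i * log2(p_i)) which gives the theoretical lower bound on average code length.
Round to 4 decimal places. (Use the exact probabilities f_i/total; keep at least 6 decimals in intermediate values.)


Per-symbol terms -p_i * log2(p_i) with p_i = f_i/37:
  p = 6/37 = 0.162162: log2(p) = -2.624491, -p*log2(p) = 0.425593
  p = 1/37 = 0.027027: log2(p) = -5.209453, -p*log2(p) = 0.140796
  p = 7/37 = 0.189189: log2(p) = -2.402098, -p*log2(p) = 0.454451
  p = 14/37 = 0.378378: log2(p) = -1.402098, -p*log2(p) = 0.530524
  p = 9/37 = 0.243243: log2(p) = -2.039528, -p*log2(p) = 0.496101
H = 0.425593 + 0.140796 + 0.454451 + 0.530524 + 0.496101 = 2.047465

H = 2.0475 bits/symbol


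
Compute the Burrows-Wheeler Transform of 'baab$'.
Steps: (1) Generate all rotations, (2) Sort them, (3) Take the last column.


Rotations (sorted):
  0: $baab -> last char: b
  1: aab$b -> last char: b
  2: ab$ba -> last char: a
  3: b$baa -> last char: a
  4: baab$ -> last char: $


BWT = bbaa$


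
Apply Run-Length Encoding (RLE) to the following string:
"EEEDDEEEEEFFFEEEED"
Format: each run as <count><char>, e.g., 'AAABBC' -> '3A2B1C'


Scanning runs left to right:
  i=0: run of 'E' x 3 -> '3E'
  i=3: run of 'D' x 2 -> '2D'
  i=5: run of 'E' x 5 -> '5E'
  i=10: run of 'F' x 3 -> '3F'
  i=13: run of 'E' x 4 -> '4E'
  i=17: run of 'D' x 1 -> '1D'

RLE = 3E2D5E3F4E1D


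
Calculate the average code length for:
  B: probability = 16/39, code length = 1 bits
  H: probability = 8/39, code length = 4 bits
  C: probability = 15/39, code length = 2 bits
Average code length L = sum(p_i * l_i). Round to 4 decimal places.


Weighted contributions p_i * l_i:
  B: (16/39) * 1 = 16/39
  H: (8/39) * 4 = 32/39
  C: (15/39) * 2 = 30/39
Sum = (16 + 32 + 30)/39 = 78/39

L = 78/39 = 2.0000 bits/symbol


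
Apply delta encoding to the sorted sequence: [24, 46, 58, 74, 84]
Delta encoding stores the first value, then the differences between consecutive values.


First value: 24
Deltas:
  46 - 24 = 22
  58 - 46 = 12
  74 - 58 = 16
  84 - 74 = 10


Delta encoded: [24, 22, 12, 16, 10]


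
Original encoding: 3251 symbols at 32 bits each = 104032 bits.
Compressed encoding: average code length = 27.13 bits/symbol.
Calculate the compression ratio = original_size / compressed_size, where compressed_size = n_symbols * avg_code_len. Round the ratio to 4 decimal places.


original_size = n_symbols * orig_bits = 3251 * 32 = 104032 bits
compressed_size = n_symbols * avg_code_len = 3251 * 27.13 = 88199.63 bits
ratio = original_size / compressed_size = 104032 / 88199.63 = 1.1795

Compression ratio = 1.1795


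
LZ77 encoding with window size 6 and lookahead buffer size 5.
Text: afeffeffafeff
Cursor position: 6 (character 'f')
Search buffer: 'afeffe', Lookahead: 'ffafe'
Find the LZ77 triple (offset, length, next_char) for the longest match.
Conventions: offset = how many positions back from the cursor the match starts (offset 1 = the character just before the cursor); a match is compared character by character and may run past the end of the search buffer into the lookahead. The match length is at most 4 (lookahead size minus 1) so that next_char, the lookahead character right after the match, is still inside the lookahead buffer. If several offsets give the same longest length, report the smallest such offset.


Try each offset into the search buffer:
  offset=1 (pos 5, char 'e'): match length 0
  offset=2 (pos 4, char 'f'): match length 1
  offset=3 (pos 3, char 'f'): match length 2
  offset=4 (pos 2, char 'e'): match length 0
  offset=5 (pos 1, char 'f'): match length 1
  offset=6 (pos 0, char 'a'): match length 0
Longest match has length 2 at offset 3.
next_char = character at position 6 + 2 = 8 -> 'a'

Best match: offset=3, length=2 (matching 'ff' starting at position 3)
LZ77 triple: (3, 2, 'a')


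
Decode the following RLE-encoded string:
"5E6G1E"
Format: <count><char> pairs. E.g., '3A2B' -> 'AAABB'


Expanding each <count><char> pair:
  5E -> 'EEEEE'
  6G -> 'GGGGGG'
  1E -> 'E'

Decoded = EEEEEGGGGGGE


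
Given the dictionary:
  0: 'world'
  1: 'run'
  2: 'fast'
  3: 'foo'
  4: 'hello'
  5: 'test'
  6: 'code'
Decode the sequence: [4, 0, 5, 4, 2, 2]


Look up each index in the dictionary:
  4 -> 'hello'
  0 -> 'world'
  5 -> 'test'
  4 -> 'hello'
  2 -> 'fast'
  2 -> 'fast'

Decoded: "hello world test hello fast fast"


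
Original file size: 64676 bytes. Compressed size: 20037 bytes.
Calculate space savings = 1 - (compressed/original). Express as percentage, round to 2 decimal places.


ratio = compressed/original = 20037/64676 = 0.309806
savings = 1 - ratio = 1 - 0.309806 = 0.690194
as a percentage: 0.690194 * 100 = 69.02%

Space savings = 1 - 20037/64676 = 69.02%


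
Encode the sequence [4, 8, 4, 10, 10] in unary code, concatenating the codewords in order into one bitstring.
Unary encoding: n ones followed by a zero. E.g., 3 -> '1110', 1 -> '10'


Encode each number as n ones followed by a terminating 0:
  4 -> 11110 (5 bits)
  8 -> 111111110 (9 bits)
  4 -> 11110 (5 bits)
  10 -> 11111111110 (11 bits)
  10 -> 11111111110 (11 bits)
Total length = 5 + 9 + 5 + 11 + 11 = 41 bits.

Unary([4, 8, 4, 10, 10]) = 11110111111110111101111111111011111111110 (41 bits)


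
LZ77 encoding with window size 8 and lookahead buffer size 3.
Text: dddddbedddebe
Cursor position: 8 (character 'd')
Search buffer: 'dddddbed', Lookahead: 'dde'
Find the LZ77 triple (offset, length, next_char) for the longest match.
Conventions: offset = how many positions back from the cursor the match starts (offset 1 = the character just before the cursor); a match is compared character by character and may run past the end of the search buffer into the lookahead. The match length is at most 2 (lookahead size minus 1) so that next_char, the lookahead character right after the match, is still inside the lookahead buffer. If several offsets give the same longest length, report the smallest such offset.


Try each offset into the search buffer:
  offset=1 (pos 7, char 'd'): match length 2
  offset=2 (pos 6, char 'e'): match length 0
  offset=3 (pos 5, char 'b'): match length 0
  offset=4 (pos 4, char 'd'): match length 1
  offset=5 (pos 3, char 'd'): match length 2
  offset=6 (pos 2, char 'd'): match length 2
  offset=7 (pos 1, char 'd'): match length 2
  offset=8 (pos 0, char 'd'): match length 2
Longest match has length 2, found at offsets 1, 5, 6, 7, 8; take the smallest, offset 1.
next_char = character at position 8 + 2 = 10 -> 'e'

Best match: offset=1, length=2 (matching 'dd' starting at position 7)
LZ77 triple: (1, 2, 'e')


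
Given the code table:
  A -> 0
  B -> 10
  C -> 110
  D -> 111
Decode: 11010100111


Decoding:
110 -> C
10 -> B
10 -> B
0 -> A
111 -> D


Result: CBBAD


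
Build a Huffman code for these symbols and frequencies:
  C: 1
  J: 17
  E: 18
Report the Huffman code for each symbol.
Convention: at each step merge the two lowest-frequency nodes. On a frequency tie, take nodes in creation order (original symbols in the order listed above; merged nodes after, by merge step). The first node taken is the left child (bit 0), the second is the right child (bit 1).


Huffman tree construction:
Step 1: Merge C(1) + J(17) = 18
Step 2: Merge E(18) + (C+J)(18) = 36
Read each symbol's code off the tree from the root (left child = 0, right child = 1).

Codes:
  C: 10 (length 2)
  J: 11 (length 2)
  E: 0 (length 1)
Average code length: 54/36 = 1.5000 bits/symbol


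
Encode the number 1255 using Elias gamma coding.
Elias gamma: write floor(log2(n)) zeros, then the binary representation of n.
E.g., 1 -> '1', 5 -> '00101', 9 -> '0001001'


num_bits = floor(log2(1255)) + 1 = 11
leading_zeros = num_bits - 1 = 10
binary(1255) = 10011100111

Elias gamma(1255) = '0000000000' + '10011100111' = 000000000010011100111 (21 bits)


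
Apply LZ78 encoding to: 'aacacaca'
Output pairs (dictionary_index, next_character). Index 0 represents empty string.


LZ78 encoding steps:
Dictionary: {0: ''}
Step 1: w='' (idx 0), next='a' -> output (0, 'a'), add 'a' as idx 1
Step 2: w='a' (idx 1), next='c' -> output (1, 'c'), add 'ac' as idx 2
Step 3: w='ac' (idx 2), next='a' -> output (2, 'a'), add 'aca' as idx 3
Step 4: w='' (idx 0), next='c' -> output (0, 'c'), add 'c' as idx 4
Step 5: w='a' (idx 1), end of input -> output (1, '')


Encoded: [(0, 'a'), (1, 'c'), (2, 'a'), (0, 'c'), (1, '')]


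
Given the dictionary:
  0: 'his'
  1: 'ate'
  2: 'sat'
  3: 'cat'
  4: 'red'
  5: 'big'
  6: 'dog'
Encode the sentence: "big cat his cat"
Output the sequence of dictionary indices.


Look up each word in the dictionary:
  'big' -> 5
  'cat' -> 3
  'his' -> 0
  'cat' -> 3

Encoded: [5, 3, 0, 3]


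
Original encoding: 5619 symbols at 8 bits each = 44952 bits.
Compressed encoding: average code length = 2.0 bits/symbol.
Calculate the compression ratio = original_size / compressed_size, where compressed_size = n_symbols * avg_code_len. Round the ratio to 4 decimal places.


original_size = n_symbols * orig_bits = 5619 * 8 = 44952 bits
compressed_size = n_symbols * avg_code_len = 5619 * 2.0 = 11238.0 bits
ratio = original_size / compressed_size = 44952 / 11238.0 = 4.0

Compression ratio = 4.0


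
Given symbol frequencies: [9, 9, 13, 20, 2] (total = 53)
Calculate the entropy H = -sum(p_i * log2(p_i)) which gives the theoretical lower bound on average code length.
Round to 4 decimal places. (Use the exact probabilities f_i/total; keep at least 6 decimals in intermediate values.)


Per-symbol terms -p_i * log2(p_i) with p_i = f_i/53:
  p = 9/53 = 0.169811: log2(p) = -2.557995, -p*log2(p) = 0.434377
  p = 9/53 = 0.169811: log2(p) = -2.557995, -p*log2(p) = 0.434377
  p = 13/53 = 0.245283: log2(p) = -2.027481, -p*log2(p) = 0.497307
  p = 20/53 = 0.377358: log2(p) = -1.405992, -p*log2(p) = 0.530563
  p = 2/53 = 0.037736: log2(p) = -4.727920, -p*log2(p) = 0.178412
H = 0.434377 + 0.434377 + 0.497307 + 0.530563 + 0.178412 = 2.075036

H = 2.075 bits/symbol


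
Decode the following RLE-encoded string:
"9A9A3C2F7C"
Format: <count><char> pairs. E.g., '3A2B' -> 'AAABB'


Expanding each <count><char> pair:
  9A -> 'AAAAAAAAA'
  9A -> 'AAAAAAAAA'
  3C -> 'CCC'
  2F -> 'FF'
  7C -> 'CCCCCCC'

Decoded = AAAAAAAAAAAAAAAAAACCCFFCCCCCCC


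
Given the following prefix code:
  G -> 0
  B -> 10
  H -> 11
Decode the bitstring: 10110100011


Decoding step by step:
Bits 10 -> B
Bits 11 -> H
Bits 0 -> G
Bits 10 -> B
Bits 0 -> G
Bits 0 -> G
Bits 11 -> H


Decoded message: BHGBGGH


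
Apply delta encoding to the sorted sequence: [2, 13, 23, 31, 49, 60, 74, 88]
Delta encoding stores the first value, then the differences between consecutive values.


First value: 2
Deltas:
  13 - 2 = 11
  23 - 13 = 10
  31 - 23 = 8
  49 - 31 = 18
  60 - 49 = 11
  74 - 60 = 14
  88 - 74 = 14


Delta encoded: [2, 11, 10, 8, 18, 11, 14, 14]


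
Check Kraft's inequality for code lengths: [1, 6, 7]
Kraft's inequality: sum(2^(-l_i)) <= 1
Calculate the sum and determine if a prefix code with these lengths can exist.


Sum = 2^(-1) + 2^(-6) + 2^(-7)
    = 0.5 + 0.015625 + 0.0078125
    = 67/128 = 0.5234375
Since 0.5234375 <= 1, Kraft's inequality IS satisfied.
A prefix code with these lengths CAN exist.

Kraft sum = 0.5234375. Satisfied.


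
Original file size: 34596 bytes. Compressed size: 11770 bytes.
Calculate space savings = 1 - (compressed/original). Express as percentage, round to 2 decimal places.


ratio = compressed/original = 11770/34596 = 0.340213
savings = 1 - ratio = 1 - 0.340213 = 0.659787
as a percentage: 0.659787 * 100 = 65.98%

Space savings = 1 - 11770/34596 = 65.98%


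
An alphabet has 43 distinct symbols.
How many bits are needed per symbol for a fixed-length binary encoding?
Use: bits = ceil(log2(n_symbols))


log2(43) = 5.4263
Bracket: 2^5 = 32 < 43 <= 2^6 = 64
So ceil(log2(43)) = 6

bits = ceil(log2(43)) = ceil(5.4263) = 6 bits


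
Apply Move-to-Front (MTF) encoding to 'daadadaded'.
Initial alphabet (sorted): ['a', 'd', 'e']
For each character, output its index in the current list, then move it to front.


MTF encoding:
'd': index 1 in ['a', 'd', 'e'] -> ['d', 'a', 'e']
'a': index 1 in ['d', 'a', 'e'] -> ['a', 'd', 'e']
'a': index 0 in ['a', 'd', 'e'] -> ['a', 'd', 'e']
'd': index 1 in ['a', 'd', 'e'] -> ['d', 'a', 'e']
'a': index 1 in ['d', 'a', 'e'] -> ['a', 'd', 'e']
'd': index 1 in ['a', 'd', 'e'] -> ['d', 'a', 'e']
'a': index 1 in ['d', 'a', 'e'] -> ['a', 'd', 'e']
'd': index 1 in ['a', 'd', 'e'] -> ['d', 'a', 'e']
'e': index 2 in ['d', 'a', 'e'] -> ['e', 'd', 'a']
'd': index 1 in ['e', 'd', 'a'] -> ['d', 'e', 'a']


Output: [1, 1, 0, 1, 1, 1, 1, 1, 2, 1]


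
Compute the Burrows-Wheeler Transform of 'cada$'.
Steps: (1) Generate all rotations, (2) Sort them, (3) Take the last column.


Rotations (sorted):
  0: $cada -> last char: a
  1: a$cad -> last char: d
  2: ada$c -> last char: c
  3: cada$ -> last char: $
  4: da$ca -> last char: a


BWT = adc$a


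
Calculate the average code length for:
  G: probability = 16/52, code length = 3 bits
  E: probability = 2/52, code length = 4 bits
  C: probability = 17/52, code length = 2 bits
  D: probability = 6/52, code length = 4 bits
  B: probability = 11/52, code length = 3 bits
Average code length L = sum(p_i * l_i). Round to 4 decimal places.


Weighted contributions p_i * l_i:
  G: (16/52) * 3 = 48/52
  E: (2/52) * 4 = 8/52
  C: (17/52) * 2 = 34/52
  D: (6/52) * 4 = 24/52
  B: (11/52) * 3 = 33/52
Sum = (48 + 8 + 34 + 24 + 33)/52 = 147/52

L = 147/52 = 2.8269 bits/symbol


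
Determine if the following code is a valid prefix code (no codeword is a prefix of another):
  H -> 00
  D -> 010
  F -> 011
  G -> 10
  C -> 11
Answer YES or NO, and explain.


Checking each pair (does one codeword prefix another?):
  H='00' vs D='010': no prefix
  H='00' vs F='011': no prefix
  H='00' vs G='10': no prefix
  H='00' vs C='11': no prefix
  D='010' vs H='00': no prefix
  D='010' vs F='011': no prefix
  D='010' vs G='10': no prefix
  D='010' vs C='11': no prefix
  F='011' vs H='00': no prefix
  F='011' vs D='010': no prefix
  F='011' vs G='10': no prefix
  F='011' vs C='11': no prefix
  G='10' vs H='00': no prefix
  G='10' vs D='010': no prefix
  G='10' vs F='011': no prefix
  G='10' vs C='11': no prefix
  C='11' vs H='00': no prefix
  C='11' vs D='010': no prefix
  C='11' vs F='011': no prefix
  C='11' vs G='10': no prefix
No violation found over all pairs.

YES -- this is a valid prefix code. No codeword is a prefix of any other codeword.


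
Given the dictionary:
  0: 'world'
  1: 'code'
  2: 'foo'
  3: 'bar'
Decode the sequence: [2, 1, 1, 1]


Look up each index in the dictionary:
  2 -> 'foo'
  1 -> 'code'
  1 -> 'code'
  1 -> 'code'

Decoded: "foo code code code"


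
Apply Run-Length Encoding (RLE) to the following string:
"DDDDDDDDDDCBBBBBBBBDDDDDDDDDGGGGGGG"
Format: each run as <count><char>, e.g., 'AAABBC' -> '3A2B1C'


Scanning runs left to right:
  i=0: run of 'D' x 10 -> '10D'
  i=10: run of 'C' x 1 -> '1C'
  i=11: run of 'B' x 8 -> '8B'
  i=19: run of 'D' x 9 -> '9D'
  i=28: run of 'G' x 7 -> '7G'

RLE = 10D1C8B9D7G


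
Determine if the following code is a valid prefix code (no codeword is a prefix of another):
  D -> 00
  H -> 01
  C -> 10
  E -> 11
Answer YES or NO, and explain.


Checking each pair (does one codeword prefix another?):
  D='00' vs H='01': no prefix
  D='00' vs C='10': no prefix
  D='00' vs E='11': no prefix
  H='01' vs D='00': no prefix
  H='01' vs C='10': no prefix
  H='01' vs E='11': no prefix
  C='10' vs D='00': no prefix
  C='10' vs H='01': no prefix
  C='10' vs E='11': no prefix
  E='11' vs D='00': no prefix
  E='11' vs H='01': no prefix
  E='11' vs C='10': no prefix
No violation found over all pairs.

YES -- this is a valid prefix code. No codeword is a prefix of any other codeword.


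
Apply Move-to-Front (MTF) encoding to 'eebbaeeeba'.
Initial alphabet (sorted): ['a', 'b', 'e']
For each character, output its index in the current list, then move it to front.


MTF encoding:
'e': index 2 in ['a', 'b', 'e'] -> ['e', 'a', 'b']
'e': index 0 in ['e', 'a', 'b'] -> ['e', 'a', 'b']
'b': index 2 in ['e', 'a', 'b'] -> ['b', 'e', 'a']
'b': index 0 in ['b', 'e', 'a'] -> ['b', 'e', 'a']
'a': index 2 in ['b', 'e', 'a'] -> ['a', 'b', 'e']
'e': index 2 in ['a', 'b', 'e'] -> ['e', 'a', 'b']
'e': index 0 in ['e', 'a', 'b'] -> ['e', 'a', 'b']
'e': index 0 in ['e', 'a', 'b'] -> ['e', 'a', 'b']
'b': index 2 in ['e', 'a', 'b'] -> ['b', 'e', 'a']
'a': index 2 in ['b', 'e', 'a'] -> ['a', 'b', 'e']


Output: [2, 0, 2, 0, 2, 2, 0, 0, 2, 2]


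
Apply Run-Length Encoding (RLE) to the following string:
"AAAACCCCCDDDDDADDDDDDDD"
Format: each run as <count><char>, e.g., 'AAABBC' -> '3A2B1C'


Scanning runs left to right:
  i=0: run of 'A' x 4 -> '4A'
  i=4: run of 'C' x 5 -> '5C'
  i=9: run of 'D' x 5 -> '5D'
  i=14: run of 'A' x 1 -> '1A'
  i=15: run of 'D' x 8 -> '8D'

RLE = 4A5C5D1A8D


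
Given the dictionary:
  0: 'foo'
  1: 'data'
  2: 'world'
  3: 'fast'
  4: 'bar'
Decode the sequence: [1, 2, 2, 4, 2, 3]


Look up each index in the dictionary:
  1 -> 'data'
  2 -> 'world'
  2 -> 'world'
  4 -> 'bar'
  2 -> 'world'
  3 -> 'fast'

Decoded: "data world world bar world fast"


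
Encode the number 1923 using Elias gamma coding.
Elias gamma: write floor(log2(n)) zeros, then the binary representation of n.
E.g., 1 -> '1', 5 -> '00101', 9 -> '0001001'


num_bits = floor(log2(1923)) + 1 = 11
leading_zeros = num_bits - 1 = 10
binary(1923) = 11110000011

Elias gamma(1923) = '0000000000' + '11110000011' = 000000000011110000011 (21 bits)


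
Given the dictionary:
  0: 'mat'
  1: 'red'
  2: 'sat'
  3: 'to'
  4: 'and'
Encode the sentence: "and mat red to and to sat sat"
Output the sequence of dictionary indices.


Look up each word in the dictionary:
  'and' -> 4
  'mat' -> 0
  'red' -> 1
  'to' -> 3
  'and' -> 4
  'to' -> 3
  'sat' -> 2
  'sat' -> 2

Encoded: [4, 0, 1, 3, 4, 3, 2, 2]


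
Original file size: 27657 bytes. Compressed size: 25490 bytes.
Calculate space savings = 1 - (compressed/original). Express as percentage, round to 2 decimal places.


ratio = compressed/original = 25490/27657 = 0.921647
savings = 1 - ratio = 1 - 0.921647 = 0.078353
as a percentage: 0.078353 * 100 = 7.84%

Space savings = 1 - 25490/27657 = 7.84%


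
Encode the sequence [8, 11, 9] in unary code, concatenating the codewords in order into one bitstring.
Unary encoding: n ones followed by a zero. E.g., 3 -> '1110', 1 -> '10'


Encode each number as n ones followed by a terminating 0:
  8 -> 111111110 (9 bits)
  11 -> 111111111110 (12 bits)
  9 -> 1111111110 (10 bits)
Total length = 9 + 12 + 10 = 31 bits.

Unary([8, 11, 9]) = 1111111101111111111101111111110 (31 bits)


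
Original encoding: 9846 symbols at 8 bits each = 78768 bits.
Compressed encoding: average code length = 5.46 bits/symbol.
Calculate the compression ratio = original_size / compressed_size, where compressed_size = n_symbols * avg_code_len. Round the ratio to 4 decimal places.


original_size = n_symbols * orig_bits = 9846 * 8 = 78768 bits
compressed_size = n_symbols * avg_code_len = 9846 * 5.46 = 53759.16 bits
ratio = original_size / compressed_size = 78768 / 53759.16 = 1.4652

Compression ratio = 1.4652


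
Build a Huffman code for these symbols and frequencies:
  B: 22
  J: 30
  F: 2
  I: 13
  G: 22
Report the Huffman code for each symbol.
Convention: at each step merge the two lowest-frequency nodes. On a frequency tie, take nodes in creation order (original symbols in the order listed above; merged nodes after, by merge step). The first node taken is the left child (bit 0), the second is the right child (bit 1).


Huffman tree construction:
Step 1: Merge F(2) + I(13) = 15
Step 2: Merge (F+I)(15) + B(22) = 37
Step 3: Merge G(22) + J(30) = 52
Step 4: Merge ((F+I)+B)(37) + (G+J)(52) = 89
Read each symbol's code off the tree from the root (left child = 0, right child = 1).

Codes:
  B: 01 (length 2)
  J: 11 (length 2)
  F: 000 (length 3)
  I: 001 (length 3)
  G: 10 (length 2)
Average code length: 193/89 = 2.1685 bits/symbol


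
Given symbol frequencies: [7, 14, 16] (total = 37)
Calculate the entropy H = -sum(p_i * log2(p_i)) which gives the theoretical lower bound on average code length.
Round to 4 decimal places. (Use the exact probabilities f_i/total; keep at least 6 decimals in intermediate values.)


Per-symbol terms -p_i * log2(p_i) with p_i = f_i/37:
  p = 7/37 = 0.189189: log2(p) = -2.402098, -p*log2(p) = 0.454451
  p = 14/37 = 0.378378: log2(p) = -1.402098, -p*log2(p) = 0.530524
  p = 16/37 = 0.432432: log2(p) = -1.209453, -p*log2(p) = 0.523007
H = 0.454451 + 0.530524 + 0.523007 = 1.507982

H = 1.508 bits/symbol


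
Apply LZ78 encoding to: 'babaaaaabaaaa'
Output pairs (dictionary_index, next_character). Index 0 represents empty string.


LZ78 encoding steps:
Dictionary: {0: ''}
Step 1: w='' (idx 0), next='b' -> output (0, 'b'), add 'b' as idx 1
Step 2: w='' (idx 0), next='a' -> output (0, 'a'), add 'a' as idx 2
Step 3: w='b' (idx 1), next='a' -> output (1, 'a'), add 'ba' as idx 3
Step 4: w='a' (idx 2), next='a' -> output (2, 'a'), add 'aa' as idx 4
Step 5: w='aa' (idx 4), next='b' -> output (4, 'b'), add 'aab' as idx 5
Step 6: w='aa' (idx 4), next='a' -> output (4, 'a'), add 'aaa' as idx 6
Step 7: w='a' (idx 2), end of input -> output (2, '')


Encoded: [(0, 'b'), (0, 'a'), (1, 'a'), (2, 'a'), (4, 'b'), (4, 'a'), (2, '')]


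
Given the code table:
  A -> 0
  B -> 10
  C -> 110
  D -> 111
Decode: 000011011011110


Decoding:
0 -> A
0 -> A
0 -> A
0 -> A
110 -> C
110 -> C
111 -> D
10 -> B


Result: AAAACCDB


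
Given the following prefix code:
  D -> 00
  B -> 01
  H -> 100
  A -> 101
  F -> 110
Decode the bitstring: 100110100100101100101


Decoding step by step:
Bits 100 -> H
Bits 110 -> F
Bits 100 -> H
Bits 100 -> H
Bits 101 -> A
Bits 100 -> H
Bits 101 -> A


Decoded message: HFHHAHA


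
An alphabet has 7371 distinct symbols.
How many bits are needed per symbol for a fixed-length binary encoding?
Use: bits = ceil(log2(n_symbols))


log2(7371) = 12.8476
Bracket: 2^12 = 4096 < 7371 <= 2^13 = 8192
So ceil(log2(7371)) = 13

bits = ceil(log2(7371)) = ceil(12.8476) = 13 bits


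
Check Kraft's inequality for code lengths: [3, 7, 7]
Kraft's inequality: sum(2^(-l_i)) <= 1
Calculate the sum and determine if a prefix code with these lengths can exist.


Sum = 2^(-3) + 2^(-7) + 2^(-7)
    = 0.125 + 0.0078125 + 0.0078125
    = 18/128 = 0.140625
Since 0.140625 <= 1, Kraft's inequality IS satisfied.
A prefix code with these lengths CAN exist.

Kraft sum = 0.140625. Satisfied.


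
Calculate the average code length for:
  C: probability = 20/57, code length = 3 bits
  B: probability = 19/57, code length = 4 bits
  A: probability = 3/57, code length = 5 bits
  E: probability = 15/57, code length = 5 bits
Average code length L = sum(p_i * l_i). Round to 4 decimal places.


Weighted contributions p_i * l_i:
  C: (20/57) * 3 = 60/57
  B: (19/57) * 4 = 76/57
  A: (3/57) * 5 = 15/57
  E: (15/57) * 5 = 75/57
Sum = (60 + 76 + 15 + 75)/57 = 226/57

L = 226/57 = 3.9649 bits/symbol


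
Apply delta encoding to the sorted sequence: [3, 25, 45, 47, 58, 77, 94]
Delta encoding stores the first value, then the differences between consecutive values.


First value: 3
Deltas:
  25 - 3 = 22
  45 - 25 = 20
  47 - 45 = 2
  58 - 47 = 11
  77 - 58 = 19
  94 - 77 = 17


Delta encoded: [3, 22, 20, 2, 11, 19, 17]


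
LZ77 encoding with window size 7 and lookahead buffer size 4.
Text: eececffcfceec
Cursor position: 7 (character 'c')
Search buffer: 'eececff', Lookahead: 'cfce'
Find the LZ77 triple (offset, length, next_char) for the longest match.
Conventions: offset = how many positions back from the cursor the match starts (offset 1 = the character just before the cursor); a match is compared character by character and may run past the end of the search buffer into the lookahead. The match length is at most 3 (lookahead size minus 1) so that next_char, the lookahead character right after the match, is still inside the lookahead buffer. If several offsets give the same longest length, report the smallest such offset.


Try each offset into the search buffer:
  offset=1 (pos 6, char 'f'): match length 0
  offset=2 (pos 5, char 'f'): match length 0
  offset=3 (pos 4, char 'c'): match length 2
  offset=4 (pos 3, char 'e'): match length 0
  offset=5 (pos 2, char 'c'): match length 1
  offset=6 (pos 1, char 'e'): match length 0
  offset=7 (pos 0, char 'e'): match length 0
Longest match has length 2 at offset 3.
next_char = character at position 7 + 2 = 9 -> 'c'

Best match: offset=3, length=2 (matching 'cf' starting at position 4)
LZ77 triple: (3, 2, 'c')


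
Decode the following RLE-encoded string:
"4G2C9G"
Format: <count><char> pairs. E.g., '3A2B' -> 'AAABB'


Expanding each <count><char> pair:
  4G -> 'GGGG'
  2C -> 'CC'
  9G -> 'GGGGGGGGG'

Decoded = GGGGCCGGGGGGGGG


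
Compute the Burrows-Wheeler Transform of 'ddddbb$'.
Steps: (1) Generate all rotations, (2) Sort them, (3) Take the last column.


Rotations (sorted):
  0: $ddddbb -> last char: b
  1: b$ddddb -> last char: b
  2: bb$dddd -> last char: d
  3: dbb$ddd -> last char: d
  4: ddbb$dd -> last char: d
  5: dddbb$d -> last char: d
  6: ddddbb$ -> last char: $


BWT = bbdddd$


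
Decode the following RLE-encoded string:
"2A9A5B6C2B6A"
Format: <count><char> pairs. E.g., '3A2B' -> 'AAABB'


Expanding each <count><char> pair:
  2A -> 'AA'
  9A -> 'AAAAAAAAA'
  5B -> 'BBBBB'
  6C -> 'CCCCCC'
  2B -> 'BB'
  6A -> 'AAAAAA'

Decoded = AAAAAAAAAAABBBBBCCCCCCBBAAAAAA


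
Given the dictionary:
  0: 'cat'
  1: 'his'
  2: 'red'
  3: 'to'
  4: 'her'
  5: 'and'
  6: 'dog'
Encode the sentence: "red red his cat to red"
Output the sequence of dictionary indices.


Look up each word in the dictionary:
  'red' -> 2
  'red' -> 2
  'his' -> 1
  'cat' -> 0
  'to' -> 3
  'red' -> 2

Encoded: [2, 2, 1, 0, 3, 2]


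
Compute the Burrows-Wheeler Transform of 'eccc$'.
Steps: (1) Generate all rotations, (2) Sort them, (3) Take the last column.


Rotations (sorted):
  0: $eccc -> last char: c
  1: c$ecc -> last char: c
  2: cc$ec -> last char: c
  3: ccc$e -> last char: e
  4: eccc$ -> last char: $


BWT = ccce$


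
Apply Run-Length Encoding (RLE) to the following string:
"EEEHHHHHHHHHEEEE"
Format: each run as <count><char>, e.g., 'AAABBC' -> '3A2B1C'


Scanning runs left to right:
  i=0: run of 'E' x 3 -> '3E'
  i=3: run of 'H' x 9 -> '9H'
  i=12: run of 'E' x 4 -> '4E'

RLE = 3E9H4E


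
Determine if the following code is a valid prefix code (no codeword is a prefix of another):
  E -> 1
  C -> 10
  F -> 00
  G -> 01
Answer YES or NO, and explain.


Checking each pair (does one codeword prefix another?):
  E='1' vs C='10': prefix -- VIOLATION

NO -- this is NOT a valid prefix code. E (1) is a prefix of C (10).


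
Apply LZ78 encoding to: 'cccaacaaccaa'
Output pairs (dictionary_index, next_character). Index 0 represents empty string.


LZ78 encoding steps:
Dictionary: {0: ''}
Step 1: w='' (idx 0), next='c' -> output (0, 'c'), add 'c' as idx 1
Step 2: w='c' (idx 1), next='c' -> output (1, 'c'), add 'cc' as idx 2
Step 3: w='' (idx 0), next='a' -> output (0, 'a'), add 'a' as idx 3
Step 4: w='a' (idx 3), next='c' -> output (3, 'c'), add 'ac' as idx 4
Step 5: w='a' (idx 3), next='a' -> output (3, 'a'), add 'aa' as idx 5
Step 6: w='cc' (idx 2), next='a' -> output (2, 'a'), add 'cca' as idx 6
Step 7: w='a' (idx 3), end of input -> output (3, '')


Encoded: [(0, 'c'), (1, 'c'), (0, 'a'), (3, 'c'), (3, 'a'), (2, 'a'), (3, '')]


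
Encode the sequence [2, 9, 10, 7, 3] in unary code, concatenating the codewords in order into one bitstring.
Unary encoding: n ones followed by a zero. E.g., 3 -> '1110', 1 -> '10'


Encode each number as n ones followed by a terminating 0:
  2 -> 110 (3 bits)
  9 -> 1111111110 (10 bits)
  10 -> 11111111110 (11 bits)
  7 -> 11111110 (8 bits)
  3 -> 1110 (4 bits)
Total length = 3 + 10 + 11 + 8 + 4 = 36 bits.

Unary([2, 9, 10, 7, 3]) = 110111111111011111111110111111101110 (36 bits)


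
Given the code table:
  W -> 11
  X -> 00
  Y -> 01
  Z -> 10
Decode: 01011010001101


Decoding:
01 -> Y
01 -> Y
10 -> Z
10 -> Z
00 -> X
11 -> W
01 -> Y


Result: YYZZXWY


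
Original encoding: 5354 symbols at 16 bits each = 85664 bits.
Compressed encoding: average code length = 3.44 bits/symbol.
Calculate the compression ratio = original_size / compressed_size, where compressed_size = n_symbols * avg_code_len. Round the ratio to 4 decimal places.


original_size = n_symbols * orig_bits = 5354 * 16 = 85664 bits
compressed_size = n_symbols * avg_code_len = 5354 * 3.44 = 18417.76 bits
ratio = original_size / compressed_size = 85664 / 18417.76 = 4.6512

Compression ratio = 4.6512


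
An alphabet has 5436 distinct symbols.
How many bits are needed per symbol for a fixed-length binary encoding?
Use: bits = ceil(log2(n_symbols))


log2(5436) = 12.4083
Bracket: 2^12 = 4096 < 5436 <= 2^13 = 8192
So ceil(log2(5436)) = 13

bits = ceil(log2(5436)) = ceil(12.4083) = 13 bits


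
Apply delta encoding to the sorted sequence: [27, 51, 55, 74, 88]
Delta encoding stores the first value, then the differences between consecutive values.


First value: 27
Deltas:
  51 - 27 = 24
  55 - 51 = 4
  74 - 55 = 19
  88 - 74 = 14


Delta encoded: [27, 24, 4, 19, 14]


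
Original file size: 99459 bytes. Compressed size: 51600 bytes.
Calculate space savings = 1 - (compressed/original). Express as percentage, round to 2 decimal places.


ratio = compressed/original = 51600/99459 = 0.518807
savings = 1 - ratio = 1 - 0.518807 = 0.481193
as a percentage: 0.481193 * 100 = 48.12%

Space savings = 1 - 51600/99459 = 48.12%


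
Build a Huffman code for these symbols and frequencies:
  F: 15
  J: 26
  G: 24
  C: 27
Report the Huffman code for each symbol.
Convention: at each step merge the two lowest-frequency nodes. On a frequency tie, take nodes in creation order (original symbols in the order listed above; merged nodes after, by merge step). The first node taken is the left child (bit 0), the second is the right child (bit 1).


Huffman tree construction:
Step 1: Merge F(15) + G(24) = 39
Step 2: Merge J(26) + C(27) = 53
Step 3: Merge (F+G)(39) + (J+C)(53) = 92
Read each symbol's code off the tree from the root (left child = 0, right child = 1).

Codes:
  F: 00 (length 2)
  J: 10 (length 2)
  G: 01 (length 2)
  C: 11 (length 2)
Average code length: 184/92 = 2.0000 bits/symbol


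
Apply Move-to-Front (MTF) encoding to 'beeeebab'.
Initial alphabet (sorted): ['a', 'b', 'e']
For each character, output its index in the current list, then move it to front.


MTF encoding:
'b': index 1 in ['a', 'b', 'e'] -> ['b', 'a', 'e']
'e': index 2 in ['b', 'a', 'e'] -> ['e', 'b', 'a']
'e': index 0 in ['e', 'b', 'a'] -> ['e', 'b', 'a']
'e': index 0 in ['e', 'b', 'a'] -> ['e', 'b', 'a']
'e': index 0 in ['e', 'b', 'a'] -> ['e', 'b', 'a']
'b': index 1 in ['e', 'b', 'a'] -> ['b', 'e', 'a']
'a': index 2 in ['b', 'e', 'a'] -> ['a', 'b', 'e']
'b': index 1 in ['a', 'b', 'e'] -> ['b', 'a', 'e']


Output: [1, 2, 0, 0, 0, 1, 2, 1]


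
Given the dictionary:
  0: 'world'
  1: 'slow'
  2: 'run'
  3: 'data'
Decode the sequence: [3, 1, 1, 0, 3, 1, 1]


Look up each index in the dictionary:
  3 -> 'data'
  1 -> 'slow'
  1 -> 'slow'
  0 -> 'world'
  3 -> 'data'
  1 -> 'slow'
  1 -> 'slow'

Decoded: "data slow slow world data slow slow"


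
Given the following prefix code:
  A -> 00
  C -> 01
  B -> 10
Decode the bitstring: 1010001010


Decoding step by step:
Bits 10 -> B
Bits 10 -> B
Bits 00 -> A
Bits 10 -> B
Bits 10 -> B


Decoded message: BBABB


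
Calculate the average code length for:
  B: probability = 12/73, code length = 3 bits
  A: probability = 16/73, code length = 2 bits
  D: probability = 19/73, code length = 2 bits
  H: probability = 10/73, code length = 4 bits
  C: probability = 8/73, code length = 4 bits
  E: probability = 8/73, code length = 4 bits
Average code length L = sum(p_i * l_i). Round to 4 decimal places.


Weighted contributions p_i * l_i:
  B: (12/73) * 3 = 36/73
  A: (16/73) * 2 = 32/73
  D: (19/73) * 2 = 38/73
  H: (10/73) * 4 = 40/73
  C: (8/73) * 4 = 32/73
  E: (8/73) * 4 = 32/73
Sum = (36 + 32 + 38 + 40 + 32 + 32)/73 = 210/73

L = 210/73 = 2.8767 bits/symbol


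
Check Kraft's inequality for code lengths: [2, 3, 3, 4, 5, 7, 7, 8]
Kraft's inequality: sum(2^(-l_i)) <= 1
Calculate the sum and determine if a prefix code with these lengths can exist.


Sum = 2^(-2) + 2^(-3) + 2^(-3) + 2^(-4) + 2^(-5) + 2^(-7) + 2^(-7) + 2^(-8)
    = 0.25 + 0.125 + 0.125 + 0.0625 + 0.03125 + 0.0078125 + 0.0078125 + 0.00390625
    = 157/256 = 0.61328125
Since 0.61328125 <= 1, Kraft's inequality IS satisfied.
A prefix code with these lengths CAN exist.

Kraft sum = 0.61328125. Satisfied.


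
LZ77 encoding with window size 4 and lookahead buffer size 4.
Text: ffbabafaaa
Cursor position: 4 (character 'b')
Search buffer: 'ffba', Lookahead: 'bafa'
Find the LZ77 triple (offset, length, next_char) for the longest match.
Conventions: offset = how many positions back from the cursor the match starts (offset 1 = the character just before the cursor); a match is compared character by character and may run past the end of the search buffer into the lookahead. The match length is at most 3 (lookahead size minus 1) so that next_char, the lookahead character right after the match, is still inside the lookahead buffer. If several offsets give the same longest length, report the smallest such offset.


Try each offset into the search buffer:
  offset=1 (pos 3, char 'a'): match length 0
  offset=2 (pos 2, char 'b'): match length 2
  offset=3 (pos 1, char 'f'): match length 0
  offset=4 (pos 0, char 'f'): match length 0
Longest match has length 2 at offset 2.
next_char = character at position 4 + 2 = 6 -> 'f'

Best match: offset=2, length=2 (matching 'ba' starting at position 2)
LZ77 triple: (2, 2, 'f')


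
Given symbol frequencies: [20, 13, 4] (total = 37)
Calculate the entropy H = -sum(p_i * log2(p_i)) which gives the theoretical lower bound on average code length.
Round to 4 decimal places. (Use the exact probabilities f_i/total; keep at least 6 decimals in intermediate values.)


Per-symbol terms -p_i * log2(p_i) with p_i = f_i/37:
  p = 20/37 = 0.540541: log2(p) = -0.887525, -p*log2(p) = 0.479743
  p = 13/37 = 0.351351: log2(p) = -1.509014, -p*log2(p) = 0.530194
  p = 4/37 = 0.108108: log2(p) = -3.209453, -p*log2(p) = 0.346968
H = 0.479743 + 0.530194 + 0.346968 = 1.356905

H = 1.3569 bits/symbol


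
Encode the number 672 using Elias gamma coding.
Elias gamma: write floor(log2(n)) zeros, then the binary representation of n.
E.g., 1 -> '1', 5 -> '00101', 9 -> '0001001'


num_bits = floor(log2(672)) + 1 = 10
leading_zeros = num_bits - 1 = 9
binary(672) = 1010100000

Elias gamma(672) = '000000000' + '1010100000' = 0000000001010100000 (19 bits)
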